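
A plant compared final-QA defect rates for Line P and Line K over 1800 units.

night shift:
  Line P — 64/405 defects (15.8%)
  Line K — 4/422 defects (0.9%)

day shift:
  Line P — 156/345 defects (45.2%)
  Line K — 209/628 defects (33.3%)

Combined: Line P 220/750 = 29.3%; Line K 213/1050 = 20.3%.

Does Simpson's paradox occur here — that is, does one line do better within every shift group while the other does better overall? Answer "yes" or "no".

Within each shift level (night shift 15.8% vs 0.9%; day shift 45.2% vs 33.3%), Line K has the lower rate every time. Pooled: 29.3% vs 20.3% — Line K has the lower rate overall. They agree.

no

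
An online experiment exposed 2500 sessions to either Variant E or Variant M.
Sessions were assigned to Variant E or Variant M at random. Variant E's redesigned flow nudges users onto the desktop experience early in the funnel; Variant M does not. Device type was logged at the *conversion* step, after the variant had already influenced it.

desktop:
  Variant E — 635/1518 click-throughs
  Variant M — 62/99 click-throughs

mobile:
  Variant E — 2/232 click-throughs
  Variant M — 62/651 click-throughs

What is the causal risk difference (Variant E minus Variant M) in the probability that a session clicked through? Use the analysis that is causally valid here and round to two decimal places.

Within every device type level Variant M has the higher rate, yet pooled Variant E does — Simpson's reversal.
Device type is downstream of the variant. One should not condition on a consequence of treatment, so the overall rates are the right comparison.
The causal difference is the pooled difference: 0.364 − 0.165 = +0.199.

+0.20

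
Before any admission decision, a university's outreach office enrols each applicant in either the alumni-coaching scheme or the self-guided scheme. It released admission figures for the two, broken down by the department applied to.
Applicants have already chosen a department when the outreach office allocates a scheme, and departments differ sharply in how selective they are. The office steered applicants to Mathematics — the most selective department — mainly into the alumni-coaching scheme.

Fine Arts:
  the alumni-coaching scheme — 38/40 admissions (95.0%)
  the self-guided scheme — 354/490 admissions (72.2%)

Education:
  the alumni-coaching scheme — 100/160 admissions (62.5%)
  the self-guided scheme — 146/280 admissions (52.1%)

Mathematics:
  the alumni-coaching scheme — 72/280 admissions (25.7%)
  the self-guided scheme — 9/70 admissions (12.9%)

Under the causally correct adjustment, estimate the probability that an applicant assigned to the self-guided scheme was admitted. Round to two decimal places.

0.50

The department-specific comparison favours the alumni-coaching scheme throughout, but the pooled figures favour the self-guided scheme. The question is whether to condition on department.
Nothing the outreach scheme does changes department; the imbalance is an allocation artefact. With department also predicting the outcome, the pooled figure is confounded, and the within-stratum comparison is the causal one.
Standardising the self-guided scheme to the population department mix: 0.402·354/490 + 0.333·146/280 + 0.265·9/70 = 0.498.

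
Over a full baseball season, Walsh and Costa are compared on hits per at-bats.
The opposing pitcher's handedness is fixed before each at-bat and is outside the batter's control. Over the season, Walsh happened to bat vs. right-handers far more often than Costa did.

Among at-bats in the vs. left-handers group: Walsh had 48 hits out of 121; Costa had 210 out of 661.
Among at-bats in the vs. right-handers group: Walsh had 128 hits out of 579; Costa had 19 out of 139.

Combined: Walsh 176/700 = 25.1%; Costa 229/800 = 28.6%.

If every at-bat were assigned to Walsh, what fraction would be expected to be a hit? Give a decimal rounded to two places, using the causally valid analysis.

Pitcher handedness satisfies the back-door criterion: it is not a descendant of the player, and it blocks the spurious path from player to outcome. Adjusting for it (i.e., using the within-pitcher handedness rates) gives the causal effect.
Standardising Walsh to the population pitcher handedness mix: 0.521·48/121 + 0.479·128/579 = 0.313.

0.31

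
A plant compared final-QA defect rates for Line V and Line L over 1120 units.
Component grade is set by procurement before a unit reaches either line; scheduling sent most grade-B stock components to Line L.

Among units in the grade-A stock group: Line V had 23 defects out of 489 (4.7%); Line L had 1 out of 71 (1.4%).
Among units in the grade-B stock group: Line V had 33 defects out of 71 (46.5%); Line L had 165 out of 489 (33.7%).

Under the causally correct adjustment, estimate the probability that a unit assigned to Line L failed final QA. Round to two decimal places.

The stratified and pooled comparisons disagree (Line L wins within each component grade; Line V wins overall), so the answer turns on the causal role of component grade.
The imbalance in component grade arose from how units were allocated, not from anything the line did; and component grade independently affects the outcome. The pooled gap is confounded — condition on component grade.
Standardising Line L to the population component grade mix: 0.500·1/71 + 0.500·165/489 = 0.176.

0.18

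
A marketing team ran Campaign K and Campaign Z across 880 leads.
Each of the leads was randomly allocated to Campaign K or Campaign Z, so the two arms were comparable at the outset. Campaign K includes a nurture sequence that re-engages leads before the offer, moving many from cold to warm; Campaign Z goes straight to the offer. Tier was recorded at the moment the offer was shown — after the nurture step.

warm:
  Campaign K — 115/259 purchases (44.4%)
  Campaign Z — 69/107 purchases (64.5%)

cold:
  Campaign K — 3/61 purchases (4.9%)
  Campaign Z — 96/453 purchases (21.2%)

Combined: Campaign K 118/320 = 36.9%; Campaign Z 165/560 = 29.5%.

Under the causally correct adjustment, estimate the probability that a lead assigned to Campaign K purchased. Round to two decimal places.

Campaign Z is higher inside every engagement tier stratum but Campaign K is higher in aggregate. Whether to stratify depends on how engagement tier relates to the campaign.
Because the campaign influences engagement tier, engagement tier is a post-treatment mediator, not a confounder. Stratifying on it would bias the estimate; the causal effect is the crude pooled difference.
So P(outcome | do(Campaign K)) is just the pooled rate for Campaign K: 118/320 = 0.369.

0.37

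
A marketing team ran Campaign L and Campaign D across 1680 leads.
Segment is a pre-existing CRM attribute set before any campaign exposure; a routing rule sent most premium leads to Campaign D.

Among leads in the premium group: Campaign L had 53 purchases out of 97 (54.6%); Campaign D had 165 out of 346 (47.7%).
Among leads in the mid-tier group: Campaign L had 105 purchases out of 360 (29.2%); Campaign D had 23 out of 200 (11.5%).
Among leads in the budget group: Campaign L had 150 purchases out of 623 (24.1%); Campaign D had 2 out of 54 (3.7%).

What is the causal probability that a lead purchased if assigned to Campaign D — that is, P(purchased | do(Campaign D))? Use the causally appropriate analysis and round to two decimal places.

0.18

Within every customer segment level Campaign L has the higher rate, yet pooled Campaign D does — Simpson's reversal.
Since customer segment is a pre-existing factor (not a product of the campaign) and it affects the outcome on its own, it is a confounder. The stratified rates, not the pooled rate, identify the causal effect.
Standardising Campaign D to the population customer segment mix: 0.264·165/346 + 0.333·23/200 + 0.403·2/54 = 0.179.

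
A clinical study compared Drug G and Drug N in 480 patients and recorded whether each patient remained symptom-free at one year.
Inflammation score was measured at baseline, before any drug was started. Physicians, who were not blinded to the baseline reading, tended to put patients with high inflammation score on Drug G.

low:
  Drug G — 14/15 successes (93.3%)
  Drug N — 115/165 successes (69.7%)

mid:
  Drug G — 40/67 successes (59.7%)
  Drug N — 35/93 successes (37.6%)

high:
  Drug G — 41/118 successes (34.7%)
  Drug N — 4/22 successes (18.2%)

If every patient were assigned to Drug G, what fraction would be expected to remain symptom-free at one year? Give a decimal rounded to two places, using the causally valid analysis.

0.65

Drug G is higher inside every inflammation score stratum but Drug N is higher in aggregate. Whether to stratify depends on how inflammation score relates to the drug.
Inflammation score is set before the drug has any effect — it is not caused by the drug — and it independently drives the outcome. That makes it a confounder, so the causal comparison is within inflammation score levels.
Standardising Drug G to the population inflammation score mix: 0.375·14/15 + 0.333·40/67 + 0.292·41/118 = 0.650.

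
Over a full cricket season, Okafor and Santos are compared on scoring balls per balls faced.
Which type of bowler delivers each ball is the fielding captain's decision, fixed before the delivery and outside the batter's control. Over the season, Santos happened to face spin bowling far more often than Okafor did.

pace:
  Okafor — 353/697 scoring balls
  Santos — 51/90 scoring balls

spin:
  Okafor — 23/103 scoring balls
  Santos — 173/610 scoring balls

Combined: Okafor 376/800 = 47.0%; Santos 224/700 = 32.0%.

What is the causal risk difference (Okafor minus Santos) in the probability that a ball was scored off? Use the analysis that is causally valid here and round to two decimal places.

Bowling type satisfies the back-door criterion: it is not a descendant of the player, and it blocks the spurious path from player to outcome. Adjusting for it (i.e., using the within-bowling type rates) gives the causal effect.
Adjusting over the population distribution of bowling type: 0.525·(0.506−0.567) + 0.475·(0.223−0.284) = -0.060.

-0.06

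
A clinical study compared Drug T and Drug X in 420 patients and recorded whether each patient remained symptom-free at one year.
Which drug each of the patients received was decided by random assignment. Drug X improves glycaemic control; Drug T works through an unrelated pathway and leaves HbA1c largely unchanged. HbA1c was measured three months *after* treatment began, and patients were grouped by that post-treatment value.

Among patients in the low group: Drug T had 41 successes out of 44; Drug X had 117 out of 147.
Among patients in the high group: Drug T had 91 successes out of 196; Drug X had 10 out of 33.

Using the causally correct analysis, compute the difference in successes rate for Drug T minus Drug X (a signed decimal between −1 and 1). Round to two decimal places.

-0.16

The distribution of HbA1c is itself part of what the drug does — it is an intermediate outcome. Holding it fixed would remove that part of the effect; the total effect is the pooled difference.
The causal difference is the pooled difference: 0.550 − 0.706 = -0.156.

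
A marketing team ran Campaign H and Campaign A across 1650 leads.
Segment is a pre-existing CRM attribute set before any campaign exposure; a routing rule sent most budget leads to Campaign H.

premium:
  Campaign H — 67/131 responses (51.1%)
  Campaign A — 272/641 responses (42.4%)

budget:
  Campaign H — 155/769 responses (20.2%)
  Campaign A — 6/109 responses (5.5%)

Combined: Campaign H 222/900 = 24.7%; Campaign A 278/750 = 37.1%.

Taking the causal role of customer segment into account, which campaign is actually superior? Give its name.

Customer segment differs across campaigns for reasons unrelated to any effect of the campaign itself, and it separately predicts the outcome — a classic confounder. We must compare within customer segment levels.
Within each level — premium: 51.1% vs 42.4%; budget: 20.2% vs 5.5% — Campaign H is higher every time.

Campaign H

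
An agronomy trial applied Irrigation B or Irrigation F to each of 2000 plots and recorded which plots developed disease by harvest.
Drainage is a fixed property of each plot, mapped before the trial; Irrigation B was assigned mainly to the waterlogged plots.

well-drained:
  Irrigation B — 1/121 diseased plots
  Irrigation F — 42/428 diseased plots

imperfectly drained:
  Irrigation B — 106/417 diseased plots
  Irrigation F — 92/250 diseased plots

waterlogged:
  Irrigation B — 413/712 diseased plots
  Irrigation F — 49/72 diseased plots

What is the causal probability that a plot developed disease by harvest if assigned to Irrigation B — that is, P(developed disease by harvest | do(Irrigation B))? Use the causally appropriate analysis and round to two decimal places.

Within every field drainage level Irrigation B has the lower rate, yet pooled Irrigation F does — Simpson's reversal.
Since field drainage is a pre-existing factor (not a product of the irrigation) and it affects the outcome on its own, it is a confounder. The stratified rates, not the pooled rate, identify the causal effect.
Standardising Irrigation B to the population field drainage mix: 0.275·1/121 + 0.334·106/417 + 0.392·413/712 = 0.314.

0.31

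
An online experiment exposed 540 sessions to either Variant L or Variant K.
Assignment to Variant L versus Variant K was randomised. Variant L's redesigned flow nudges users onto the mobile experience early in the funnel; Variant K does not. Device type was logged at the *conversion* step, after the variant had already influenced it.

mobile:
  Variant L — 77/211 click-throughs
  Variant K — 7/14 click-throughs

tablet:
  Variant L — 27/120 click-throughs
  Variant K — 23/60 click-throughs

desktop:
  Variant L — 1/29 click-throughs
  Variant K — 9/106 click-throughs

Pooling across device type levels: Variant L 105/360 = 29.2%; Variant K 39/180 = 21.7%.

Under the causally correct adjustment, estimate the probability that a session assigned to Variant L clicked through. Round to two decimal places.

0.29

The stratified and pooled comparisons disagree (Variant K wins within each device type; Variant L wins overall), so the answer turns on the causal role of device type.
Stratifying would compare variants among sessions the variants themselves sorted into device type groups — a form of selection on an intermediate. The unconditioned pooled rates give the total causal effect.
So P(outcome | do(Variant L)) is just the pooled rate for Variant L: 105/360 = 0.292.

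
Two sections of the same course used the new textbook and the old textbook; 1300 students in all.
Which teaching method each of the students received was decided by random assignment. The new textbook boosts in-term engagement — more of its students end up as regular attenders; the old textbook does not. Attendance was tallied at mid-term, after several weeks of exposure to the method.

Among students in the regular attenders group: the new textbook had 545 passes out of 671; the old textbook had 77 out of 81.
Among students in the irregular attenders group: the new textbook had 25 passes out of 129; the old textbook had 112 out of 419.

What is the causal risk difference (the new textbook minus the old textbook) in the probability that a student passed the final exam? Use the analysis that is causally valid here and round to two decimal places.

The distribution of mid-term attendance is itself part of what the teaching method does — it is an intermediate outcome. Holding it fixed would remove that part of the effect; the total effect is the pooled difference.
The causal difference is the pooled difference: 0.713 − 0.378 = +0.335.

+0.33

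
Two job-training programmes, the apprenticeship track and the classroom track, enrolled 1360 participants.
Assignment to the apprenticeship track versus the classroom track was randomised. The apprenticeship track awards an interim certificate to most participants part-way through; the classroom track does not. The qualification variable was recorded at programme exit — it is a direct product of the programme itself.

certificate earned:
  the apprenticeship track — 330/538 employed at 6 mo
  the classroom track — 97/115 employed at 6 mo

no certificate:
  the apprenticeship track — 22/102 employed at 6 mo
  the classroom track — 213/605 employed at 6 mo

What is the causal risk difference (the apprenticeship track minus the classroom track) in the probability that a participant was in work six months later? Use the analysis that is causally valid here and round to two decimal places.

+0.12

Qualification attained during the programme here is a post-treatment variable shaped by the programme; conditioning on it would introduce bias rather than remove it. The overall comparison is the causal one.
The causal difference is the pooled difference: 0.550 − 0.431 = +0.119.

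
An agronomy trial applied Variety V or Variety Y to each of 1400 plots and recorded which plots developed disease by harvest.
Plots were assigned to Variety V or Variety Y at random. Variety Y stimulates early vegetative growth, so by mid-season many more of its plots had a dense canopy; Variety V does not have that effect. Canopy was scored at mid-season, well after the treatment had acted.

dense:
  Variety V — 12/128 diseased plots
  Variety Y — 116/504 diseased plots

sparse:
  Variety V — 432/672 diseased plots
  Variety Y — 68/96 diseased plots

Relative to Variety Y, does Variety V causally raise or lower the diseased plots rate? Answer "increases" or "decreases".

increases

Within every mid-season canopy level Variety V has the lower rate, yet pooled Variety Y does — Simpson's reversal.
Mid-season canopy lies on the pathway variety → mid-season canopy → outcome, so adjusting for it blocks the indirect effect. For the total causal effect of variety, use the unadjusted pooled rates.
Pooled: Variety V 55.5% vs Variety Y 30.7%; Variety Y is lower overall.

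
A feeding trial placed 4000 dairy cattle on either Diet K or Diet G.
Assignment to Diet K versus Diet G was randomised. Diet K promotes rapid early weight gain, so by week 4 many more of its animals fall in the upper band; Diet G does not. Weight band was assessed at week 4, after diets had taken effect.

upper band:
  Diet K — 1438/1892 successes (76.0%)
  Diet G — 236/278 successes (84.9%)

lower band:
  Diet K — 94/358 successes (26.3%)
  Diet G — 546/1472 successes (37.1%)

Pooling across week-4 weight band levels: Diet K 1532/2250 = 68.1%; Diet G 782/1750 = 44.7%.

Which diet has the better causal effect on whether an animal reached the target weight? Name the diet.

Diet K

The week-4 weight band-specific comparison favours Diet G throughout, but the pooled figures favour Diet K. The question is whether to condition on week-4 weight band.
Because the diet influences week-4 weight band, week-4 weight band is a post-treatment mediator, not a confounder. Stratifying on it would bias the estimate; the causal effect is the crude pooled difference.
Pooled: Diet K 68.1% vs Diet G 44.7%; Diet K is higher overall.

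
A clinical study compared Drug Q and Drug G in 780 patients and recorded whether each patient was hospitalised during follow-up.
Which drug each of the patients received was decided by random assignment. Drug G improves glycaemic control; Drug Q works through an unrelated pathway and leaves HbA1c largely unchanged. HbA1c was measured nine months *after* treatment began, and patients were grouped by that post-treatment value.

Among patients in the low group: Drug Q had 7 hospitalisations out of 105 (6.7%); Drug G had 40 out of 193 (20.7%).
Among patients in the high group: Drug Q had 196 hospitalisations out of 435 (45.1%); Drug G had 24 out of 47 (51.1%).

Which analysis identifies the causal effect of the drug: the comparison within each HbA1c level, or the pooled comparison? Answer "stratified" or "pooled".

pooled

Drug Q is lower inside every HbA1c stratum but Drug G is lower in aggregate. Whether to stratify depends on how HbA1c relates to the drug.
HbA1c is downstream of the drug. One should not condition on a consequence of treatment, so the overall rates are the right comparison.
Pooled: Drug Q 37.6% vs Drug G 26.7%; Drug G is lower overall.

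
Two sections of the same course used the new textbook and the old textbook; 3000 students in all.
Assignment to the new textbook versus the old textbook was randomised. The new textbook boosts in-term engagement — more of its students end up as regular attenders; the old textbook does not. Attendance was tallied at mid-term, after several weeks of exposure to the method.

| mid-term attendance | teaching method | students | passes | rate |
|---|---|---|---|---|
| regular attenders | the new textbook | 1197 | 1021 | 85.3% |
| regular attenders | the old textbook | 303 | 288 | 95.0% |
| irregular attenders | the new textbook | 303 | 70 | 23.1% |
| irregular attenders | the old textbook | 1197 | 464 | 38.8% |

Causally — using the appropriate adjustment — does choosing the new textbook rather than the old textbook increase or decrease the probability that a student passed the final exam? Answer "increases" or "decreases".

increases

Mid-term attendance is recorded after the teaching method and is itself shifted by it — it sits on the causal path from teaching method to outcome. Conditioning on a mediator would strip out part of the effect we want; the pooled comparison gives the total causal effect.
Pooled: the new textbook 72.7% vs the old textbook 50.1%; the new textbook is higher overall.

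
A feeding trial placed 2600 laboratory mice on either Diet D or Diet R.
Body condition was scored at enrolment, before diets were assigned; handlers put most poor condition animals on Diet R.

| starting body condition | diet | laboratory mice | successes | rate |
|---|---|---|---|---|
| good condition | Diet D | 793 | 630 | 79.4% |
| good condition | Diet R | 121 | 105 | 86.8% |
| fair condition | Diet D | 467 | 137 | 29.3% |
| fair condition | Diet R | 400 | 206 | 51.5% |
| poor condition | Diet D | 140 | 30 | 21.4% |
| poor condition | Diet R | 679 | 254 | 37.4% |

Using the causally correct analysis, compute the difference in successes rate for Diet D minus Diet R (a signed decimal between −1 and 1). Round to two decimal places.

Starting body condition is set before the diet has any effect — it is not caused by the diet — and it independently drives the outcome. That makes it a confounder, so the causal comparison is within starting body condition levels.
Adjusting over the population distribution of starting body condition: 0.352·(0.794−0.868) + 0.333·(0.293−0.515) + 0.315·(0.214−0.374) = -0.150.

-0.15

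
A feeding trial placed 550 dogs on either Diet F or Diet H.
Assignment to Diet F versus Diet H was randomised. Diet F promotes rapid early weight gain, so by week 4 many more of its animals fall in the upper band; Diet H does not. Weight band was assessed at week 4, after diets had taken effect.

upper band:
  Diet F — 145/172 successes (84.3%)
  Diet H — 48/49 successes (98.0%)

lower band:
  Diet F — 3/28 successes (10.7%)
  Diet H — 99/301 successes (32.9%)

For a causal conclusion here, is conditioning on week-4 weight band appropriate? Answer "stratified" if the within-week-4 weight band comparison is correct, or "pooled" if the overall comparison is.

Week-4 weight band here is a post-treatment variable shaped by the diet; conditioning on it would introduce bias rather than remove it. The overall comparison is the causal one.
Pooled: Diet F 74.0% vs Diet H 42.0%; Diet F is higher overall.

pooled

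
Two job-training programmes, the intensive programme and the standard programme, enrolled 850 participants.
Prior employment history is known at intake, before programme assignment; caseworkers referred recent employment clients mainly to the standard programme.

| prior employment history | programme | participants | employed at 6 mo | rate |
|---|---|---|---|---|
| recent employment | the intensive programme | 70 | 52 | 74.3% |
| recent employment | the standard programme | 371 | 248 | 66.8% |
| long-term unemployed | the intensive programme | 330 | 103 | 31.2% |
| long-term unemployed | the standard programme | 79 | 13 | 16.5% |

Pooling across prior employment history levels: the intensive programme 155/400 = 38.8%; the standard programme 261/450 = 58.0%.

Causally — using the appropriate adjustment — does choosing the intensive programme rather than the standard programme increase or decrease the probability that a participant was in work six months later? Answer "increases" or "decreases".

increases

Prior employment history is set before the programme has any effect — it is not caused by the programme — and it independently drives the outcome. That makes it a confounder, so the causal comparison is within prior employment history levels.
Within each level — recent employment: 74.3% vs 66.8%; long-term unemployed: 31.2% vs 16.5% — the intensive programme is higher every time.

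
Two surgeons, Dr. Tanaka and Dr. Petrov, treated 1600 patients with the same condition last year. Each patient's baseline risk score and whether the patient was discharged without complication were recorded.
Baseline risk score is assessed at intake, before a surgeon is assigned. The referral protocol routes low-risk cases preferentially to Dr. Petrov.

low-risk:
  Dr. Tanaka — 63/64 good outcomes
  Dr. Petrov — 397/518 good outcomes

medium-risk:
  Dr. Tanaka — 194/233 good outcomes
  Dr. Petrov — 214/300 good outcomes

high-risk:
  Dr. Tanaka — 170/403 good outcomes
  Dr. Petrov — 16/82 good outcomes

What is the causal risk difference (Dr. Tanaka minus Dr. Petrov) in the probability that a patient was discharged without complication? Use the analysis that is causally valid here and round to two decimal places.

+0.19

Dr. Tanaka is higher inside every baseline risk score stratum but Dr. Petrov is higher in aggregate. Whether to stratify depends on how baseline risk score relates to the surgeon.
Baseline risk score satisfies the back-door criterion: it is not a descendant of the surgeon, and it blocks the spurious path from surgeon to outcome. Adjusting for it (i.e., using the within-baseline risk score rates) gives the causal effect.
Adjusting over the population distribution of baseline risk score: 0.364·(0.984−0.766) + 0.333·(0.833−0.713) + 0.303·(0.422−0.195) = +0.188.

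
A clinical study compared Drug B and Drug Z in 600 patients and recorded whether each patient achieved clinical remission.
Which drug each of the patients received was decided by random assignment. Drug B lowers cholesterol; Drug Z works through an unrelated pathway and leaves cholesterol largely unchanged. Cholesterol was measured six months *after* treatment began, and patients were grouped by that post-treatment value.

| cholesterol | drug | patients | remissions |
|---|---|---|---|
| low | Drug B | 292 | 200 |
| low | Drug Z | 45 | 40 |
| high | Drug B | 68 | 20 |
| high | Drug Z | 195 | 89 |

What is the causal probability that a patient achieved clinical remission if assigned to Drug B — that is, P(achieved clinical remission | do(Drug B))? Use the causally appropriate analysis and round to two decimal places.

0.61

Cholesterol is downstream of the drug. One should not condition on a consequence of treatment, so the overall rates are the right comparison.
So P(outcome | do(Drug B)) is just the pooled rate for Drug B: 220/360 = 0.611.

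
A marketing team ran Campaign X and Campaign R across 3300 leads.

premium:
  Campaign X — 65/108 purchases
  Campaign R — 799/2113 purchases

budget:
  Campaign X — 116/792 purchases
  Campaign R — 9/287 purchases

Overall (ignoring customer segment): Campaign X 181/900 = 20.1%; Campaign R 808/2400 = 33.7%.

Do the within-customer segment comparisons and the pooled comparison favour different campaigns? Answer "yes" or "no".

Within each customer segment level (premium 60.2% vs 37.8%; budget 14.6% vs 3.1%), Campaign X has the higher rate every time. Pooled: 20.1% vs 33.7% — Campaign R has the higher rate overall. The two comparisons disagree.

yes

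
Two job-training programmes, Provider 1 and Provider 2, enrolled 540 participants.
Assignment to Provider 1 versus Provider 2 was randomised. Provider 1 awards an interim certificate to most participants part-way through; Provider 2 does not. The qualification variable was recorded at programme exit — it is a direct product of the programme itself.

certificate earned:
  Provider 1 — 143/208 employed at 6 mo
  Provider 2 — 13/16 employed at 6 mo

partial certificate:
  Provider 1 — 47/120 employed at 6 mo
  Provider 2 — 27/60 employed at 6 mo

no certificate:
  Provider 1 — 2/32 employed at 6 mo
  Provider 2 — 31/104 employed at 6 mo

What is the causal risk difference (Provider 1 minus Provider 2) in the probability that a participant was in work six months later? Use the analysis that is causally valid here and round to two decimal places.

+0.14

Qualification attained during the programme is downstream of the programme. One should not condition on a consequence of treatment, so the overall rates are the right comparison.
The causal difference is the pooled difference: 0.533 − 0.394 = +0.139.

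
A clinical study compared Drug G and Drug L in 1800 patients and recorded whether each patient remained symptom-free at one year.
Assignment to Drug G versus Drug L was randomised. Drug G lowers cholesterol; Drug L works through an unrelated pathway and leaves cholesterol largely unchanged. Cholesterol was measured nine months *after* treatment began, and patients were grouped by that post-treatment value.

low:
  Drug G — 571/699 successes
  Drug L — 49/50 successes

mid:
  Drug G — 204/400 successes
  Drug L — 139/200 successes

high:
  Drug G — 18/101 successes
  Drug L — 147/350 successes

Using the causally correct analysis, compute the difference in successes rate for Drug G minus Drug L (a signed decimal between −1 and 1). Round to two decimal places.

Cholesterol is downstream of the drug. One should not condition on a consequence of treatment, so the overall rates are the right comparison.
The causal difference is the pooled difference: 0.661 − 0.558 = +0.102.

+0.10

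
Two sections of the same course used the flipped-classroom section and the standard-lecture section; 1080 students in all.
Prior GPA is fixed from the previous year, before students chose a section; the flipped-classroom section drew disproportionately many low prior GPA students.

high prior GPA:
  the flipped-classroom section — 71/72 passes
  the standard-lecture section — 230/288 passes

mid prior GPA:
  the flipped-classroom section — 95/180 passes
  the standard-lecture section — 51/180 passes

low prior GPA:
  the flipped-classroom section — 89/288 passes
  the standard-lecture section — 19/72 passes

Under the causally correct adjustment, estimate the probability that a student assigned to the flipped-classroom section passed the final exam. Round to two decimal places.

0.61

Here prior GPA band is a common cause — it drives both which teaching method a case falls under and the outcome. The crude comparison mixes populations; the stratum-specific rates are the causally relevant ones.
Standardising the flipped-classroom section to the population prior GPA band mix: 0.333·71/72 + 0.333·95/180 + 0.333·89/288 = 0.608.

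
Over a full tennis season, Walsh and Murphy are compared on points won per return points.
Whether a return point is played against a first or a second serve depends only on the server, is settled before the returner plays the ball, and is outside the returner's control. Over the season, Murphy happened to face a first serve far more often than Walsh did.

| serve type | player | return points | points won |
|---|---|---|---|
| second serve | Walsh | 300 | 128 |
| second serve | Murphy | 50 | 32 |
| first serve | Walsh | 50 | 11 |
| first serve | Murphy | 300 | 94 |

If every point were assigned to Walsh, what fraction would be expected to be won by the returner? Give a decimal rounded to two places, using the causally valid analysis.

0.32

Within every serve type level Murphy has the higher rate, yet pooled Walsh does — Simpson's reversal.
Here serve type is a common cause — it drives both which player a case falls under and the outcome. The crude comparison mixes populations; the stratum-specific rates are the causally relevant ones.
Standardising Walsh to the population serve type mix: 0.500·128/300 + 0.500·11/50 = 0.323.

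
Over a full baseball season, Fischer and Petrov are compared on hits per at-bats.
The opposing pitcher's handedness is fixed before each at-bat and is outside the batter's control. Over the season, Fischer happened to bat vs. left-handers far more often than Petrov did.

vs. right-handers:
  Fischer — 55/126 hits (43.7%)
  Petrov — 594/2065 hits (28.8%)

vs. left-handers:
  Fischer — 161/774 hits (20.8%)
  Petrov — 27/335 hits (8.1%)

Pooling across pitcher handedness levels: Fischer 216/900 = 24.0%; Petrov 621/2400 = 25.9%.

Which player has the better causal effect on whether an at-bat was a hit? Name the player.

Fischer

Within every pitcher handedness level Fischer has the higher rate, yet pooled Petrov does — Simpson's reversal.
Nothing the player does changes pitcher handedness; the imbalance is an allocation artefact. With pitcher handedness also predicting the outcome, the pooled figure is confounded, and the within-stratum comparison is the causal one.
Within each level — vs. right-handers: 43.7% vs 28.8%; vs. left-handers: 20.8% vs 8.1% — Fischer is higher every time.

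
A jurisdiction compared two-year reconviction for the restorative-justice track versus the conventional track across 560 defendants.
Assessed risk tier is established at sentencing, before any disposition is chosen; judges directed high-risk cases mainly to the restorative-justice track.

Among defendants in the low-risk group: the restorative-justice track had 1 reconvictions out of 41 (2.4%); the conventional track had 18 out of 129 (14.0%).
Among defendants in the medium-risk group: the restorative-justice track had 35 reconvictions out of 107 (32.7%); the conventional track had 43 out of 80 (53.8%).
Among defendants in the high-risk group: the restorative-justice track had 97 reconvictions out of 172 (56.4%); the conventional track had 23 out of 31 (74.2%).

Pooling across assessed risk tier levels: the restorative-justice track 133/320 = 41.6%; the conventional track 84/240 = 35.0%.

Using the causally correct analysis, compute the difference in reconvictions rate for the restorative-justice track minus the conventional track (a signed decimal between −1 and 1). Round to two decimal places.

-0.17

Since assessed risk tier is a pre-existing factor (not a product of the disposition) and it affects the outcome on its own, it is a confounder. The stratified rates, not the pooled rate, identify the causal effect.
Adjusting over the population distribution of assessed risk tier: 0.304·(0.024−0.140) + 0.334·(0.327−0.537) + 0.362·(0.564−0.742) = -0.170.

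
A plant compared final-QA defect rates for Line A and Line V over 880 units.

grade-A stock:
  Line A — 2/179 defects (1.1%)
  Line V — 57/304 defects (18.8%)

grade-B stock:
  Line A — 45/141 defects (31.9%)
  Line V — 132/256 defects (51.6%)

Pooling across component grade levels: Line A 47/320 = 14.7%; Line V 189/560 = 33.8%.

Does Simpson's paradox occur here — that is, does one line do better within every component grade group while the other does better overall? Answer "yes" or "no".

Within each component grade level (grade-A stock 1.1% vs 18.8%; grade-B stock 31.9% vs 51.6%), Line A has the lower rate every time. Pooled: 14.7% vs 33.8% — Line A has the lower rate overall. They agree.

no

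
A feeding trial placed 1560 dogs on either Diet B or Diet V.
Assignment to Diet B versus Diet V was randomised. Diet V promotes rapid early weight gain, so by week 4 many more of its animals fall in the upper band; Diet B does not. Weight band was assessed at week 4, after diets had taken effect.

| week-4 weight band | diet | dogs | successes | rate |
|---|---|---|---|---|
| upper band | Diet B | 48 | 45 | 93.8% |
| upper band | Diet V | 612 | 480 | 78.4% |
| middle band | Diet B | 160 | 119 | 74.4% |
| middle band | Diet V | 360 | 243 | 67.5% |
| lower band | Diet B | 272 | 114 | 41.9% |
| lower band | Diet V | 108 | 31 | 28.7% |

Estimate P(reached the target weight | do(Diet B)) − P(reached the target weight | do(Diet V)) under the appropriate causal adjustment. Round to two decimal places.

Week-4 weight band here is a post-treatment variable shaped by the diet; conditioning on it would introduce bias rather than remove it. The overall comparison is the causal one.
The causal difference is the pooled difference: 0.579 − 0.698 = -0.119.

-0.12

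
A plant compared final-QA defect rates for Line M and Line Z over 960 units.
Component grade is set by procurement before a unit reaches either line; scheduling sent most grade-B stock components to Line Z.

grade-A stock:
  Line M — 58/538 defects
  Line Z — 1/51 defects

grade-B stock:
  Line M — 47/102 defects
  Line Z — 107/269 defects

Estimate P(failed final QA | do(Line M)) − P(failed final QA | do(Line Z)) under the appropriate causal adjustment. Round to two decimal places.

Line Z is lower inside every component grade stratum but Line M is lower in aggregate. Whether to stratify depends on how component grade relates to the line.
Component grade satisfies the back-door criterion: it is not a descendant of the line, and it blocks the spurious path from line to outcome. Adjusting for it (i.e., using the within-component grade rates) gives the causal effect.
Adjusting over the population distribution of component grade: 0.614·(0.108−0.020) + 0.386·(0.461−0.398) = +0.078.

+0.08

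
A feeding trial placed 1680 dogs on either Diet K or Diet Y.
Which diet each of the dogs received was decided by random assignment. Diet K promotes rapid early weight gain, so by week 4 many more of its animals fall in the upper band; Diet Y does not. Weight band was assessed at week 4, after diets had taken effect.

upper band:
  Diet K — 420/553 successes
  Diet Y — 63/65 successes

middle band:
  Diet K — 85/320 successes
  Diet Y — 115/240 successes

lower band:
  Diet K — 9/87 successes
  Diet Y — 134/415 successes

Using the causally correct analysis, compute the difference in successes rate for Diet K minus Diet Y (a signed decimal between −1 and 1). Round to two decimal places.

Diet Y is higher inside every week-4 weight band stratum but Diet K is higher in aggregate. Whether to stratify depends on how week-4 weight band relates to the diet.
Week-4 weight band lies on the pathway diet → week-4 weight band → outcome, so adjusting for it blocks the indirect effect. For the total causal effect of diet, use the unadjusted pooled rates.
The causal difference is the pooled difference: 0.535 − 0.433 = +0.102.

+0.10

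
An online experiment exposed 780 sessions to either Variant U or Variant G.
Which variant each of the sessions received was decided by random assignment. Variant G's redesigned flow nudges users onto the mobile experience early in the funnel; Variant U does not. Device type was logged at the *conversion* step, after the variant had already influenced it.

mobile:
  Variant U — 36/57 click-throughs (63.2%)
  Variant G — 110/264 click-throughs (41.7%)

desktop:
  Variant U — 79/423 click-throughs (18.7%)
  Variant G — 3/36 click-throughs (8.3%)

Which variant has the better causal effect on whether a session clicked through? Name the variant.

The stratified and pooled comparisons disagree (Variant U wins within each device type; Variant G wins overall), so the answer turns on the causal role of device type.
Device type is recorded after the variant and is itself shifted by it — it sits on the causal path from variant to outcome. Conditioning on a mediator would strip out part of the effect we want; the pooled comparison gives the total causal effect.
Pooled: Variant U 24.0% vs Variant G 37.7%; Variant G is higher overall.

Variant G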